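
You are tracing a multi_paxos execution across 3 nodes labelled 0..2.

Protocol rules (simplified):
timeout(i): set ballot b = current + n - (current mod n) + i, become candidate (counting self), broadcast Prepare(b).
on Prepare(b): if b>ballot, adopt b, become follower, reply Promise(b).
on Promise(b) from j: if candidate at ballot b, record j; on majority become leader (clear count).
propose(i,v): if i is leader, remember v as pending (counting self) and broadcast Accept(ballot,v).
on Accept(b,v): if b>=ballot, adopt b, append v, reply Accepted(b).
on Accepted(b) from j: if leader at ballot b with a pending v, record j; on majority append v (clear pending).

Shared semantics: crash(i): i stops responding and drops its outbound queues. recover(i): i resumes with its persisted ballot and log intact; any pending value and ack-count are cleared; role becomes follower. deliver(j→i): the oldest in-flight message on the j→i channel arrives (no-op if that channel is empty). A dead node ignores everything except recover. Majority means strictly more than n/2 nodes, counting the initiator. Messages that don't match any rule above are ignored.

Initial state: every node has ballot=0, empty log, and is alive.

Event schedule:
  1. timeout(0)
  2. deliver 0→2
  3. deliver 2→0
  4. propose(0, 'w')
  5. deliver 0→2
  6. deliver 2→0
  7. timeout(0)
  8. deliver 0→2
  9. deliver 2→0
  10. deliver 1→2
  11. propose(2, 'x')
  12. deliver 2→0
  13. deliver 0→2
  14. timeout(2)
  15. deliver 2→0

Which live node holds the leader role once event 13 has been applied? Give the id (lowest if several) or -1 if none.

0

1. timeout(0):  <0:cand b3 ->
2. deliver 0→2:  <2:foll b3 ->
3. deliver 2→0:  <0:lead b3 ->
4. propose(0,'w'):  nop
5. deliver 0→2:  <2:foll b3 w>
6. deliver 2→0:  <0:lead b3 w>
7. timeout(0):  <0:cand b6 w>
8. deliver 0→2:  <2:foll b6 w>
9. deliver 2→0:  <0:lead b6 w>
10. deliver 1→2:  nop
11. propose(2,'x'):  nop
12. deliver 2→0:  nop
13. deliver 0→2:  nop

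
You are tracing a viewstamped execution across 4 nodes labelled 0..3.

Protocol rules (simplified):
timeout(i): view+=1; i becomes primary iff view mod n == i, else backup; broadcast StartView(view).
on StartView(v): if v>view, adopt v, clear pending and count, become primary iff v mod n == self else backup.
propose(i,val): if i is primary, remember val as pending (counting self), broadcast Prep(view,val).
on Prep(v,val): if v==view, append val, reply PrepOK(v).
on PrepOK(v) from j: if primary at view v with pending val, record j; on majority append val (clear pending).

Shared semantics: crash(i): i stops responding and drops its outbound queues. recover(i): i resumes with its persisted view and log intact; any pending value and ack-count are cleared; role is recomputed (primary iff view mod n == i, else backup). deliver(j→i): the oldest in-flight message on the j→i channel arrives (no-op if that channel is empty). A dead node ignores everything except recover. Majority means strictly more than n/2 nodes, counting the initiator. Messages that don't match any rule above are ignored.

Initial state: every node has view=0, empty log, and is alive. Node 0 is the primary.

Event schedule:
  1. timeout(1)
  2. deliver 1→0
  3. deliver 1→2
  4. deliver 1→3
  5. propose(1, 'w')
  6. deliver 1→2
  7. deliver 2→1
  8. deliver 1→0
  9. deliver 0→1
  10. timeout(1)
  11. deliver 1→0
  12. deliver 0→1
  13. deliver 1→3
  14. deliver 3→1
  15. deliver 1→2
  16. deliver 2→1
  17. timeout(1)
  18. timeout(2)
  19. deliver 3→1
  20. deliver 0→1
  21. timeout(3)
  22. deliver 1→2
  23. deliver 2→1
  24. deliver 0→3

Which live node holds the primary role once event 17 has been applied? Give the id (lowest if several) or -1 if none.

1. timeout(1):  <1:prim v1 ->
2. deliver 1→0:  <0:back v1 ->
3. deliver 1→2:  <2:back v1 ->
4. deliver 1→3:  <3:back v1 ->
5. propose(1,'w'):  nop
6. deliver 1→2:  <2:back v1 w>
7. deliver 2→1:  nop
8. deliver 1→0:  <0:back v1 w>
9. deliver 0→1:  <1:prim v1 w>
10. timeout(1):  <1:back v2 w>
11. deliver 1→0:  <0:back v2 w>
12. deliver 0→1:  nop
13. deliver 1→3:  <3:back v1 w>
14. deliver 3→1:  nop
15. deliver 1→2:  <2:prim v2 w>
16. deliver 2→1:  nop
17. timeout(1):  <1:back v3 w>

2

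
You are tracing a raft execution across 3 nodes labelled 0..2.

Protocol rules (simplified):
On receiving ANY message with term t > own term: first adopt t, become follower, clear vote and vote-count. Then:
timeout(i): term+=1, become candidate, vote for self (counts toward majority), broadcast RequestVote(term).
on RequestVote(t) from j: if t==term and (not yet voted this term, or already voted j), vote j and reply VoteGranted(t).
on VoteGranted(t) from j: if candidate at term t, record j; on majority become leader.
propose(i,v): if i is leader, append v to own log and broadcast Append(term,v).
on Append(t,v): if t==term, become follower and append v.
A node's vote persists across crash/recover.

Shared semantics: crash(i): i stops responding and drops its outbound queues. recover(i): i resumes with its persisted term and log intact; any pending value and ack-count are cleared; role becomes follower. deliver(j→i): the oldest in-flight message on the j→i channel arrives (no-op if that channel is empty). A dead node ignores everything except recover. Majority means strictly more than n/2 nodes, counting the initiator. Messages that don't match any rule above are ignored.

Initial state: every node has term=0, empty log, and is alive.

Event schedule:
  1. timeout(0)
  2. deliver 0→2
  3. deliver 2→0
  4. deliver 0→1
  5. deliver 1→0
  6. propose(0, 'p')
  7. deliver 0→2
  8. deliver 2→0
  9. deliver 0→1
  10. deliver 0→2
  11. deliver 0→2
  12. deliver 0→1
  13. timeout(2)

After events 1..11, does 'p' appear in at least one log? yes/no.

yes

[1] timeout(0) → N0(cand t1 [-])
[2] deliver 0→2 → N2(foll t1 [-])
[3] deliver 2→0 → N0(lead t1 [-])
[4] deliver 0→1 → N1(foll t1 [-])
[5] deliver 1→0 → ∅
[6] propose(0,'p') → N0(lead t1 [p])
[7] deliver 0→2 → N2(foll t1 [p])
[8] deliver 2→0 → ∅
[9] deliver 0→1 → N1(foll t1 [p])
[10] deliver 0→2 → ∅
[11] deliver 0→2 → ∅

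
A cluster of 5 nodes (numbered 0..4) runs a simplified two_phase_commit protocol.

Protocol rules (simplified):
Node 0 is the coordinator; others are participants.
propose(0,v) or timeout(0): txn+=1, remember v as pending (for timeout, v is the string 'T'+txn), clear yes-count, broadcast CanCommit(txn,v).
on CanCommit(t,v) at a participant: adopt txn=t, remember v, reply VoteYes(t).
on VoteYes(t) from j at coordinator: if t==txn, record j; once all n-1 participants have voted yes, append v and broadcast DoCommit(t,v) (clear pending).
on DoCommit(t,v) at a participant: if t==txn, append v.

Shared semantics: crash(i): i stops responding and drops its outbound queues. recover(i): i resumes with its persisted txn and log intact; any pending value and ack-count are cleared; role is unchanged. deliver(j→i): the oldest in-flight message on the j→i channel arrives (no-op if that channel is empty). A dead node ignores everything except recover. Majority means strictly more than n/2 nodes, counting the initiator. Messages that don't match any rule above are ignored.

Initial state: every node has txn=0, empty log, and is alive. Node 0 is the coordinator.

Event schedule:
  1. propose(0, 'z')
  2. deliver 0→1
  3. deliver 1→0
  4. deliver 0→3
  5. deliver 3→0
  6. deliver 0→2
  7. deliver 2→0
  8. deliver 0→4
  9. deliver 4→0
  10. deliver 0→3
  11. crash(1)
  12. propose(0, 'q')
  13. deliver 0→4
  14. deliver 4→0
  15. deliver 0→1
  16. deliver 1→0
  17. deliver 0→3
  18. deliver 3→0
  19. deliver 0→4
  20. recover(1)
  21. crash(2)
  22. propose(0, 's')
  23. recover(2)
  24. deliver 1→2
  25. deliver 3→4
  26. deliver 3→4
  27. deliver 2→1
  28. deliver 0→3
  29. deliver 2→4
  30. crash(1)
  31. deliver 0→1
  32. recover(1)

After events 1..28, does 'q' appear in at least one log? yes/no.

[1] propose(0,'z') → N0(coor t1 [-])
[2] deliver 0→1 → N1(part t1 [-])
[3] deliver 1→0 → ∅
[4] deliver 0→3 → N3(part t1 [-])
[5] deliver 3→0 → ∅
[6] deliver 0→2 → N2(part t1 [-])
[7] deliver 2→0 → ∅
[8] deliver 0→4 → N4(part t1 [-])
[9] deliver 4→0 → N0(coor t1 [z])
[10] deliver 0→3 → N3(part t1 [z])
[11] crash(1) → N1(✗part t1 [-])
[12] propose(0,'q') → N0(coor t2 [z])
[13] deliver 0→4 → N4(part t1 [z])
[14] deliver 4→0 → ∅
[15] deliver 0→1 → ∅
[16] deliver 1→0 → ∅
[17] deliver 0→3 → N3(part t2 [z])
[18] deliver 3→0 → ∅
[19] deliver 0→4 → N4(part t2 [z])
[20] recover(1) → N1(part t1 [-])
[21] crash(2) → N2(✗part t1 [-])
[22] propose(0,'s') → N0(coor t3 [z])
[23] recover(2) → N2(part t1 [-])
[24] deliver 1→2 → ∅
[25] deliver 3→4 → ∅
[26] deliver 3→4 → ∅
[27] deliver 2→1 → ∅
[28] deliver 0→3 → N3(part t3 [z])

no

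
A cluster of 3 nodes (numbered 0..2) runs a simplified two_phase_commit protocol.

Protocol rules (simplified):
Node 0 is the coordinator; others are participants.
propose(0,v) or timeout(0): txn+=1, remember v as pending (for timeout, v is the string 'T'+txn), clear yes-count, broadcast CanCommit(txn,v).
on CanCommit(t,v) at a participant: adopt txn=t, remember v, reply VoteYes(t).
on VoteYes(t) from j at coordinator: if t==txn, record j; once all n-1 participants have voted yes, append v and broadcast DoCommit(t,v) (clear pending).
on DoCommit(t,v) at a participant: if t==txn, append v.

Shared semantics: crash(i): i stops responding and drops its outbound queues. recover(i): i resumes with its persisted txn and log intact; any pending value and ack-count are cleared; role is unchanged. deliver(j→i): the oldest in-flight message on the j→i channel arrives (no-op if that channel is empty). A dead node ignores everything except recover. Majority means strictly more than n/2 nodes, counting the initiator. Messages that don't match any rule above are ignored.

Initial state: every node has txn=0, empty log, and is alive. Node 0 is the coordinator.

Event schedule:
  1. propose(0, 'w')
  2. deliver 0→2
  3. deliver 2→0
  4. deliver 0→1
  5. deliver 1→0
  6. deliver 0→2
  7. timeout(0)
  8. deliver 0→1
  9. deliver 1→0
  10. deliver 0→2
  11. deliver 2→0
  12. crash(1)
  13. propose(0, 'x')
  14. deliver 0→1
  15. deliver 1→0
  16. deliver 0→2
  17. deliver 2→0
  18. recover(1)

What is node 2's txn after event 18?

3

[1] propose(0,'w') → N0(coor t1 [-])
[2] deliver 0→2 → N2(part t1 [-])
[3] deliver 2→0 → ∅
[4] deliver 0→1 → N1(part t1 [-])
[5] deliver 1→0 → N0(coor t1 [w])
[6] deliver 0→2 → N2(part t1 [w])
[7] timeout(0) → N0(coor t2 [w])
[8] deliver 0→1 → N1(part t1 [w])
[9] deliver 1→0 → ∅
[10] deliver 0→2 → N2(part t2 [w])
[11] deliver 2→0 → ∅
[12] crash(1) → N1(✗part t1 [w])
[13] propose(0,'x') → N0(coor t3 [w])
[14] deliver 0→1 → ∅
[15] deliver 1→0 → ∅
[16] deliver 0→2 → N2(part t3 [w])
[17] deliver 2→0 → ∅
[18] recover(1) → N1(part t1 [w])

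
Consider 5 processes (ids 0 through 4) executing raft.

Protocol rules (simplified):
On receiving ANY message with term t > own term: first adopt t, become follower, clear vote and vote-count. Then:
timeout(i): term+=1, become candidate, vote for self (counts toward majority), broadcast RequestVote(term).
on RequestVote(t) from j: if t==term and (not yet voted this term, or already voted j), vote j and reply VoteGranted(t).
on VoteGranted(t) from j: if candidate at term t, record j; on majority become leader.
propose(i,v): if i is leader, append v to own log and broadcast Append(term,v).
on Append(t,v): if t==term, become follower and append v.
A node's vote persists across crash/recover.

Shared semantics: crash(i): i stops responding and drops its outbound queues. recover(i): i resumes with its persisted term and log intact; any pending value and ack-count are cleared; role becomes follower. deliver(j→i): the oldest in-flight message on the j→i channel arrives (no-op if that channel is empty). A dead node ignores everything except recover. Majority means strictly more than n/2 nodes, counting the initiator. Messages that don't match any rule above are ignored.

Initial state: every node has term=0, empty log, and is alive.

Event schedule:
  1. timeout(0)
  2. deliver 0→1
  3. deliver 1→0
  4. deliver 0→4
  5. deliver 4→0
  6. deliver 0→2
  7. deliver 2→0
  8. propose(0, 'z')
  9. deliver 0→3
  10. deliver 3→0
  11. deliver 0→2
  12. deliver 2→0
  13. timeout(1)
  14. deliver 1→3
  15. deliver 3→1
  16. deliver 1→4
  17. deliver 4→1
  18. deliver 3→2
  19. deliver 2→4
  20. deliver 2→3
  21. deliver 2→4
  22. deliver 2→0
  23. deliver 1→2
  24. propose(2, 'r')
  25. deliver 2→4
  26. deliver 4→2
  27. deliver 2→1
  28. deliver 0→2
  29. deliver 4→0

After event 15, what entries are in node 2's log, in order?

z

after 1 — timeout(0): n0:cand/t1/[-]
after 2 — deliver 0→1: n1:foll/t1/[-]
after 3 — deliver 1→0: ·
after 4 — deliver 0→4: n4:foll/t1/[-]
after 5 — deliver 4→0: n0:lead/t1/[-]
after 6 — deliver 0→2: n2:foll/t1/[-]
after 7 — deliver 2→0: ·
after 8 — propose(0,'z'): n0:lead/t1/[z]
after 9 — deliver 0→3: n3:foll/t1/[-]
after 10 — deliver 3→0: ·
after 11 — deliver 0→2: n2:foll/t1/[z]
after 12 — deliver 2→0: ·
after 13 — timeout(1): n1:cand/t2/[-]
after 14 — deliver 1→3: n3:foll/t2/[-]
after 15 — deliver 3→1: ·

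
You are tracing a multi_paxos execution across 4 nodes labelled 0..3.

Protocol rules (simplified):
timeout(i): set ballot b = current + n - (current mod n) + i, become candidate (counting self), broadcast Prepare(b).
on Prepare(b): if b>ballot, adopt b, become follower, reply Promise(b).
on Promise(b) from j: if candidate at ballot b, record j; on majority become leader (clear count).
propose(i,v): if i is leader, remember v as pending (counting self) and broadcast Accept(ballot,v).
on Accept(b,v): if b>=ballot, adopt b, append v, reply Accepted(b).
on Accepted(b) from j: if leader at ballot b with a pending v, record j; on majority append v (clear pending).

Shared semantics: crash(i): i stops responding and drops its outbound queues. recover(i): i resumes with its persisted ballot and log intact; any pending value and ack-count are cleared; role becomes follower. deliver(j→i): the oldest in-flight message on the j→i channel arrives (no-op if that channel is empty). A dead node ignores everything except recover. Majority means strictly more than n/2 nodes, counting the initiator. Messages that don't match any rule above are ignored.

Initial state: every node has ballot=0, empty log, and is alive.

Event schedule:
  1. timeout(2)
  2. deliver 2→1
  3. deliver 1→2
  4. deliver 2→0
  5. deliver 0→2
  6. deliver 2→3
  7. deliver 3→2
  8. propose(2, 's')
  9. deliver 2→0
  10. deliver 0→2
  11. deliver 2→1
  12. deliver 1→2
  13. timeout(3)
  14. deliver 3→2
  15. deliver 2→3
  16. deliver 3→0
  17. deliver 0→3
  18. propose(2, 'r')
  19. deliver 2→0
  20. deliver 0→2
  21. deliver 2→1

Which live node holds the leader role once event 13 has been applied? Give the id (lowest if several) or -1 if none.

after 1 — timeout(2): n2:cand/b6/[-]
after 2 — deliver 2→1: n1:foll/b6/[-]
after 3 — deliver 1→2: ·
after 4 — deliver 2→0: n0:foll/b6/[-]
after 5 — deliver 0→2: n2:lead/b6/[-]
after 6 — deliver 2→3: n3:foll/b6/[-]
after 7 — deliver 3→2: ·
after 8 — propose(2,'s'): ·
after 9 — deliver 2→0: n0:foll/b6/[s]
after 10 — deliver 0→2: ·
after 11 — deliver 2→1: n1:foll/b6/[s]
after 12 — deliver 1→2: n2:lead/b6/[s]
after 13 — timeout(3): n3:cand/b11/[-]

2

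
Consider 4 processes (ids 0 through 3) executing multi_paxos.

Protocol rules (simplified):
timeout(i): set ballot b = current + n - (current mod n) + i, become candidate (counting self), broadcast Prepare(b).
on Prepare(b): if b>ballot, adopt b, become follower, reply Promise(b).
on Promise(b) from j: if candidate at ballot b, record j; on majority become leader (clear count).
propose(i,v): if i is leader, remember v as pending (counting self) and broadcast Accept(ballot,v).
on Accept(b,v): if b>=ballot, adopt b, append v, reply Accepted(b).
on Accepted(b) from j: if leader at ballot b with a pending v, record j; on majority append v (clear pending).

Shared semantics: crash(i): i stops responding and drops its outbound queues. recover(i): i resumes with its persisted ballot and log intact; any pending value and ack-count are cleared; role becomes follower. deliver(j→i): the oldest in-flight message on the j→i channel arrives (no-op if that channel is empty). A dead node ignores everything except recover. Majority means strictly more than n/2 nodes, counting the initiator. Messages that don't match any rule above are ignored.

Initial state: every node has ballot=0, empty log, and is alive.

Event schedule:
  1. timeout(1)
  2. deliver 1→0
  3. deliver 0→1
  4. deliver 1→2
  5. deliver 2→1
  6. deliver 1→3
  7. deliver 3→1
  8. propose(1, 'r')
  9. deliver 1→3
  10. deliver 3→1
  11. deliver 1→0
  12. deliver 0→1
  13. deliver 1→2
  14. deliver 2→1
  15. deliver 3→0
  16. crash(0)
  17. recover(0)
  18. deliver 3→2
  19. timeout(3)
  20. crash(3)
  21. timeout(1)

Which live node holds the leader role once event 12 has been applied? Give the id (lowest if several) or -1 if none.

1

[1] timeout(1) → N1(cand b5 [-])
[2] deliver 1→0 → N0(foll b5 [-])
[3] deliver 0→1 → ∅
[4] deliver 1→2 → N2(foll b5 [-])
[5] deliver 2→1 → N1(lead b5 [-])
[6] deliver 1→3 → N3(foll b5 [-])
[7] deliver 3→1 → ∅
[8] propose(1,'r') → ∅
[9] deliver 1→3 → N3(foll b5 [r])
[10] deliver 3→1 → ∅
[11] deliver 1→0 → N0(foll b5 [r])
[12] deliver 0→1 → N1(lead b5 [r])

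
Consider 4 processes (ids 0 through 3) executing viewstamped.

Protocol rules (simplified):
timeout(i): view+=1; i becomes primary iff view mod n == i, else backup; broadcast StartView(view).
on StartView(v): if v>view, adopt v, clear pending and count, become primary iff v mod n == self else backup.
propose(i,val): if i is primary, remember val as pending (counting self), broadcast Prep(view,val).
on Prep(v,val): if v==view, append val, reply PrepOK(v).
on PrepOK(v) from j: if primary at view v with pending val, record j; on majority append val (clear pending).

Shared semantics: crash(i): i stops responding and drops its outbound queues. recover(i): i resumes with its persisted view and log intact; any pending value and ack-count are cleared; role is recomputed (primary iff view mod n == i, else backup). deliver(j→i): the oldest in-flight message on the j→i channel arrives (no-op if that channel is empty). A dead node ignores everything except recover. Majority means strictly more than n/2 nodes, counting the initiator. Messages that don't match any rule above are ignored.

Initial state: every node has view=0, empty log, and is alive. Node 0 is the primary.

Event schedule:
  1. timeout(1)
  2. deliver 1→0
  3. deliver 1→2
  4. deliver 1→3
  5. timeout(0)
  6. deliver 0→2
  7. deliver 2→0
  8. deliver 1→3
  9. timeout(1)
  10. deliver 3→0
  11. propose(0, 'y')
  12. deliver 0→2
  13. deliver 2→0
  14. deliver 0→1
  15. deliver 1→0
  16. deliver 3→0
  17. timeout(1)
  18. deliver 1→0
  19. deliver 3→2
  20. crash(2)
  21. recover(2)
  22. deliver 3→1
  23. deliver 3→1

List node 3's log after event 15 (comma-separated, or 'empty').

empty

e1 timeout(1): 1[prim,v=1,-]
e2 deliver 1→0: 0[back,v=1,-]
e3 deliver 1→2: 2[back,v=1,-]
e4 deliver 1→3: 3[back,v=1,-]
e5 timeout(0): 0[back,v=2,-]
e6 deliver 0→2: 2[prim,v=2,-]
e7 deliver 2→0: ·
e8 deliver 1→3: ·
e9 timeout(1): 1[back,v=2,-]
e10 deliver 3→0: ·
e11 propose(0,'y'): ·
e12 deliver 0→2: ·
e13 deliver 2→0: ·
e14 deliver 0→1: ·
e15 deliver 1→0: ·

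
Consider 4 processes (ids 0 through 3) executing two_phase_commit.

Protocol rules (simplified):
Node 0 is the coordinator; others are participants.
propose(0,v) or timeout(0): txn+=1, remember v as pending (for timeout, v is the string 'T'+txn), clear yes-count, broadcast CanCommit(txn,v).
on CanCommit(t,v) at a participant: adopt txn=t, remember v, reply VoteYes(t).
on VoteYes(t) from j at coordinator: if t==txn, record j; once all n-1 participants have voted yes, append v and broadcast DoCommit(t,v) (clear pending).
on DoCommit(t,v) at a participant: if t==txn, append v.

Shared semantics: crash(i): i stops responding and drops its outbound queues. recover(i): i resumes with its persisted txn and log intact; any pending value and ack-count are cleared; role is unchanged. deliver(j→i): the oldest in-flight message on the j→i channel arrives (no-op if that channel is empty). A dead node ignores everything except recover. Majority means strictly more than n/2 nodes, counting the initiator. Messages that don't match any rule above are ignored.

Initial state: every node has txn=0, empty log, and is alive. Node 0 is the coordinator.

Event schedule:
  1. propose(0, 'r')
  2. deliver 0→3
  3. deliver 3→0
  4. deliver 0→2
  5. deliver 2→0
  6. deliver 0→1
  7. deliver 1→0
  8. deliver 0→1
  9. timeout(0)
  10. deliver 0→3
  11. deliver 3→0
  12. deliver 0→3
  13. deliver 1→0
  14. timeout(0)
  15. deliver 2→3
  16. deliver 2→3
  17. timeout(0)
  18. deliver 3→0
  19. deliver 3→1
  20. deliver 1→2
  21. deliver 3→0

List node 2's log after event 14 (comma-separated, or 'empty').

empty

step 1 propose(0,'r'): 0={coor,t=1,log=-}
step 2 deliver 0→3: 3={part,t=1,log=-}
step 3 deliver 3→0: —
step 4 deliver 0→2: 2={part,t=1,log=-}
step 5 deliver 2→0: —
step 6 deliver 0→1: 1={part,t=1,log=-}
step 7 deliver 1→0: 0={coor,t=1,log=r}
step 8 deliver 0→1: 1={part,t=1,log=r}
step 9 timeout(0): 0={coor,t=2,log=r}
step 10 deliver 0→3: 3={part,t=1,log=r}
step 11 deliver 3→0: —
step 12 deliver 0→3: 3={part,t=2,log=r}
step 13 deliver 1→0: —
step 14 timeout(0): 0={coor,t=3,log=r}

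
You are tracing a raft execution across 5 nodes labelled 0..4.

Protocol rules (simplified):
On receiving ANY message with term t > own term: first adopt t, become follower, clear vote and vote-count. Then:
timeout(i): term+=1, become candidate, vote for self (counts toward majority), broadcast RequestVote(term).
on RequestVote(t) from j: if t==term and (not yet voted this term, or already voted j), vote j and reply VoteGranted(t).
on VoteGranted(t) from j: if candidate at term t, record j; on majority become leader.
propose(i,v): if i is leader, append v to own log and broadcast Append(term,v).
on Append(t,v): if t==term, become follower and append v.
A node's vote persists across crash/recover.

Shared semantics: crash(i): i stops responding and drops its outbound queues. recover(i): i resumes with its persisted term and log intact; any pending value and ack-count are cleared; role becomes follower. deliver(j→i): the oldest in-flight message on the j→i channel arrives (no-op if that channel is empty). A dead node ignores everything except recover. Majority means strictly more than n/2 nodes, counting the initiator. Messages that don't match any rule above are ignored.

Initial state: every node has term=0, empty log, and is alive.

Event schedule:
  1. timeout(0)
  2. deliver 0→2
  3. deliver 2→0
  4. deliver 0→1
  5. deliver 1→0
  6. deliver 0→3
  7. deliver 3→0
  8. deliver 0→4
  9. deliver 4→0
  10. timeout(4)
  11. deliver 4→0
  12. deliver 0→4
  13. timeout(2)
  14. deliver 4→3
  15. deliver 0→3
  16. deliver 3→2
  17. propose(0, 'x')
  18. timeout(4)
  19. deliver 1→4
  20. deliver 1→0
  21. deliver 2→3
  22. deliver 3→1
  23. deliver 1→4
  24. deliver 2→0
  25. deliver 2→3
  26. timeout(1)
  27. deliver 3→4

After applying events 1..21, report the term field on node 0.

2

[1] timeout(0) → N0(cand t1 [-])
[2] deliver 0→2 → N2(foll t1 [-])
[3] deliver 2→0 → ∅
[4] deliver 0→1 → N1(foll t1 [-])
[5] deliver 1→0 → N0(lead t1 [-])
[6] deliver 0→3 → N3(foll t1 [-])
[7] deliver 3→0 → ∅
[8] deliver 0→4 → N4(foll t1 [-])
[9] deliver 4→0 → ∅
[10] timeout(4) → N4(cand t2 [-])
[11] deliver 4→0 → N0(foll t2 [-])
[12] deliver 0→4 → ∅
[13] timeout(2) → N2(cand t2 [-])
[14] deliver 4→3 → N3(foll t2 [-])
[15] deliver 0→3 → ∅
[16] deliver 3→2 → ∅
[17] propose(0,'x') → ∅
[18] timeout(4) → N4(cand t3 [-])
[19] deliver 1→4 → ∅
[20] deliver 1→0 → ∅
[21] deliver 2→3 → ∅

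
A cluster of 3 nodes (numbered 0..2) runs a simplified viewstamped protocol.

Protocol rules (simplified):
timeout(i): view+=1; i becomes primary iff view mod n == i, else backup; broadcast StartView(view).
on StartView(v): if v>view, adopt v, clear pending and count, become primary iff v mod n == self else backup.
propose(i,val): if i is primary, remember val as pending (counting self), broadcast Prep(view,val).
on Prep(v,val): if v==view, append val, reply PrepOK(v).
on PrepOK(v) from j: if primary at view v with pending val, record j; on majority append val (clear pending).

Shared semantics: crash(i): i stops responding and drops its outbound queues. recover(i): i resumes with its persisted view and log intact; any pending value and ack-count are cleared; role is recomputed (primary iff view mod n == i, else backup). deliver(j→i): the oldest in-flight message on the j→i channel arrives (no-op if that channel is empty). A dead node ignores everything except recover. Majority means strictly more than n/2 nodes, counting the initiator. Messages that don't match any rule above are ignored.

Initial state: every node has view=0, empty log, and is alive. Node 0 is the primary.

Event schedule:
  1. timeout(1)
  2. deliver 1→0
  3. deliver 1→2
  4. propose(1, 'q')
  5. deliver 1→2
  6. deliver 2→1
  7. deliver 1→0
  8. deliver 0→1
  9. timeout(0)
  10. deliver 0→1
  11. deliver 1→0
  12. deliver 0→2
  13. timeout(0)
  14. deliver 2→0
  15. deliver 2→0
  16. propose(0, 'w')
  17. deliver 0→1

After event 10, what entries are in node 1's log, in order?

1. timeout(1):  <1:prim v1 ->
2. deliver 1→0:  <0:back v1 ->
3. deliver 1→2:  <2:back v1 ->
4. propose(1,'q'):  nop
5. deliver 1→2:  <2:back v1 q>
6. deliver 2→1:  <1:prim v1 q>
7. deliver 1→0:  <0:back v1 q>
8. deliver 0→1:  nop
9. timeout(0):  <0:back v2 q>
10. deliver 0→1:  <1:back v2 q>

q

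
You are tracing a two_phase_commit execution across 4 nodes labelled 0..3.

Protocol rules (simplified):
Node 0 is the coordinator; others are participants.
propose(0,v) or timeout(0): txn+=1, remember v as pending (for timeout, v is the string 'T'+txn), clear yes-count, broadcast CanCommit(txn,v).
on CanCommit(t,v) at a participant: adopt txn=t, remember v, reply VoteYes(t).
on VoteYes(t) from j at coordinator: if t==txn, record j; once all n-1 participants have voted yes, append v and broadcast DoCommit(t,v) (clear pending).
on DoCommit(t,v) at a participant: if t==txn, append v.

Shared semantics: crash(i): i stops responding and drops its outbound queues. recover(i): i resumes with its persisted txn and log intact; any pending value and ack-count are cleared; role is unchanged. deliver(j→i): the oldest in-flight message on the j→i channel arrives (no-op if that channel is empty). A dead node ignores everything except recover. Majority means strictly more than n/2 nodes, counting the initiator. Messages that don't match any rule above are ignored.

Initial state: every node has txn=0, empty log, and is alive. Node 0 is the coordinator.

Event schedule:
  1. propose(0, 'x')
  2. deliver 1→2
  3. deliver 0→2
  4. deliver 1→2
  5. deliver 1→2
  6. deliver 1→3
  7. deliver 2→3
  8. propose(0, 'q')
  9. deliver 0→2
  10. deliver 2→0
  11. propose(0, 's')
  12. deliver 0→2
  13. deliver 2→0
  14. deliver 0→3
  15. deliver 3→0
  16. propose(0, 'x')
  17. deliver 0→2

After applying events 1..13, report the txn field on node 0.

e1 propose(0,'x'): 0[coor,t=1,-]
e2 deliver 1→2: ·
e3 deliver 0→2: 2[part,t=1,-]
e4 deliver 1→2: ·
e5 deliver 1→2: ·
e6 deliver 1→3: ·
e7 deliver 2→3: ·
e8 propose(0,'q'): 0[coor,t=2,-]
e9 deliver 0→2: 2[part,t=2,-]
e10 deliver 2→0: ·
e11 propose(0,'s'): 0[coor,t=3,-]
e12 deliver 0→2: 2[part,t=3,-]
e13 deliver 2→0: ·

3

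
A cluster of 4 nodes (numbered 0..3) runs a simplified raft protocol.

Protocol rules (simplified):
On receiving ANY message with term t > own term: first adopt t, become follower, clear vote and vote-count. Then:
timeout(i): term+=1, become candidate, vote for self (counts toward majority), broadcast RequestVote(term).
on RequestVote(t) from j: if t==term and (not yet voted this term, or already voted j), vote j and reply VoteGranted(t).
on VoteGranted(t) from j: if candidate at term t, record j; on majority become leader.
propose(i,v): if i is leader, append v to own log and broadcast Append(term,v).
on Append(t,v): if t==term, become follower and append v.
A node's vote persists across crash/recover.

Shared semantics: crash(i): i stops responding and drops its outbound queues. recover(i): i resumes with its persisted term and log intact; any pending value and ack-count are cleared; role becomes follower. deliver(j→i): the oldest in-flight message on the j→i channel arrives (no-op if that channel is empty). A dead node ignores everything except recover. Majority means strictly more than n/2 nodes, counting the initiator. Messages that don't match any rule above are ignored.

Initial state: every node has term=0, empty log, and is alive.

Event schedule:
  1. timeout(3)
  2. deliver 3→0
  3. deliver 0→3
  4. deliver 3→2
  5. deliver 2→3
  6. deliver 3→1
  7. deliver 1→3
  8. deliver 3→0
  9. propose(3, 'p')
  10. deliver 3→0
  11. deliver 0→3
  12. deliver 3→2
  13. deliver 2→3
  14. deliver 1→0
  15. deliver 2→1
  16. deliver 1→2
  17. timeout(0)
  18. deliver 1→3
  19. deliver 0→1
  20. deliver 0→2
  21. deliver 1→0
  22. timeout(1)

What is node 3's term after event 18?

e1 timeout(3): 3[cand,t=1,-]
e2 deliver 3→0: 0[foll,t=1,-]
e3 deliver 0→3: ·
e4 deliver 3→2: 2[foll,t=1,-]
e5 deliver 2→3: 3[lead,t=1,-]
e6 deliver 3→1: 1[foll,t=1,-]
e7 deliver 1→3: ·
e8 deliver 3→0: ·
e9 propose(3,'p'): 3[lead,t=1,p]
e10 deliver 3→0: 0[foll,t=1,p]
e11 deliver 0→3: ·
e12 deliver 3→2: 2[foll,t=1,p]
e13 deliver 2→3: ·
e14 deliver 1→0: ·
e15 deliver 2→1: ·
e16 deliver 1→2: ·
e17 timeout(0): 0[cand,t=2,p]
e18 deliver 1→3: ·

1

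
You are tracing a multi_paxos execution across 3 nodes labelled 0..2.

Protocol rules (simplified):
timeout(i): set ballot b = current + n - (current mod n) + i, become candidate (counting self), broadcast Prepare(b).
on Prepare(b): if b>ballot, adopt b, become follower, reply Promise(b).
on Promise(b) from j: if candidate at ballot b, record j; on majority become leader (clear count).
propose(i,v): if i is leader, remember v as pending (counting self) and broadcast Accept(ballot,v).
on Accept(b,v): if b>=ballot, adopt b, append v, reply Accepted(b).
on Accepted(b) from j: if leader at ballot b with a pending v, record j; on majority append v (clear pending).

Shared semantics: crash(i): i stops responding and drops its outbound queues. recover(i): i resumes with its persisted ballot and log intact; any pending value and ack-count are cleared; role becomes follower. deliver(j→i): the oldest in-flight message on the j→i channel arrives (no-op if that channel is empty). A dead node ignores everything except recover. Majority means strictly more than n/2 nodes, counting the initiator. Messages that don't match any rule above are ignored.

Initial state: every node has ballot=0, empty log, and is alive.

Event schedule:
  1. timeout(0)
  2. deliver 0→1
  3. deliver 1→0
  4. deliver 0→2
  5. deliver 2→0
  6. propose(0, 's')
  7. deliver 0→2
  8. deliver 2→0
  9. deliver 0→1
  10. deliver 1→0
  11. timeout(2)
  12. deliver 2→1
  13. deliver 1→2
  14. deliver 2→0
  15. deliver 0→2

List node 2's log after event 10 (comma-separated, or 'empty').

[1] timeout(0) → N0(cand b3 [-])
[2] deliver 0→1 → N1(foll b3 [-])
[3] deliver 1→0 → N0(lead b3 [-])
[4] deliver 0→2 → N2(foll b3 [-])
[5] deliver 2→0 → ∅
[6] propose(0,'s') → ∅
[7] deliver 0→2 → N2(foll b3 [s])
[8] deliver 2→0 → N0(lead b3 [s])
[9] deliver 0→1 → N1(foll b3 [s])
[10] deliver 1→0 → ∅

s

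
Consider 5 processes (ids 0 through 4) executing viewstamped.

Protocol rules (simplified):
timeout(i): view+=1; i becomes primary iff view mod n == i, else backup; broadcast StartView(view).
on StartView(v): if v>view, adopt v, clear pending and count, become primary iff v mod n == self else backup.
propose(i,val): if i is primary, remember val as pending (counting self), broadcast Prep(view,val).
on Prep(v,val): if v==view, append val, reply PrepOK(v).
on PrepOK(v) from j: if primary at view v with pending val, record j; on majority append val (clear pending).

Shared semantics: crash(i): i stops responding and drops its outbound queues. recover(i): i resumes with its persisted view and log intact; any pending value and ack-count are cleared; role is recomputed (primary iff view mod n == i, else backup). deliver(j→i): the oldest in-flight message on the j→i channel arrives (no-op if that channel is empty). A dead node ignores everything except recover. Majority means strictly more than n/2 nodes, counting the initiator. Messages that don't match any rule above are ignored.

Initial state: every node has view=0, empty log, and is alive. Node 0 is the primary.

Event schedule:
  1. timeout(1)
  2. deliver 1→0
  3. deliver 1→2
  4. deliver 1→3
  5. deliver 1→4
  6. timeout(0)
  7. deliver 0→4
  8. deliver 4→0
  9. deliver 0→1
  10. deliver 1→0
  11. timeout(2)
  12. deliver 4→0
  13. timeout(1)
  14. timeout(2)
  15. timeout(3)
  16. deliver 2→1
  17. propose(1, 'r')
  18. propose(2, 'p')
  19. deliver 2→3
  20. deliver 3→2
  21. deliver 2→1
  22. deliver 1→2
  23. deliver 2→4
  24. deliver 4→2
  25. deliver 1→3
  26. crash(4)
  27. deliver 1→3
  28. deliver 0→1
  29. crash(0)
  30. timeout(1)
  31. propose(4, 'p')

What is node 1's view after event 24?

3

after 1 — timeout(1): n1:prim/v1/[-]
after 2 — deliver 1→0: n0:back/v1/[-]
after 3 — deliver 1→2: n2:back/v1/[-]
after 4 — deliver 1→3: n3:back/v1/[-]
after 5 — deliver 1→4: n4:back/v1/[-]
after 6 — timeout(0): n0:back/v2/[-]
after 7 — deliver 0→4: n4:back/v2/[-]
after 8 — deliver 4→0: ·
after 9 — deliver 0→1: n1:back/v2/[-]
after 10 — deliver 1→0: ·
after 11 — timeout(2): n2:prim/v2/[-]
after 12 — deliver 4→0: ·
after 13 — timeout(1): n1:back/v3/[-]
after 14 — timeout(2): n2:back/v3/[-]
after 15 — timeout(3): n3:back/v2/[-]
after 16 — deliver 2→1: ·
after 17 — propose(1,'r'): ·
after 18 — propose(2,'p'): ·
after 19 — deliver 2→3: ·
after 20 — deliver 3→2: ·
after 21 — deliver 2→1: ·
after 22 — deliver 1→2: ·
after 23 — deliver 2→4: ·
after 24 — deliver 4→2: ·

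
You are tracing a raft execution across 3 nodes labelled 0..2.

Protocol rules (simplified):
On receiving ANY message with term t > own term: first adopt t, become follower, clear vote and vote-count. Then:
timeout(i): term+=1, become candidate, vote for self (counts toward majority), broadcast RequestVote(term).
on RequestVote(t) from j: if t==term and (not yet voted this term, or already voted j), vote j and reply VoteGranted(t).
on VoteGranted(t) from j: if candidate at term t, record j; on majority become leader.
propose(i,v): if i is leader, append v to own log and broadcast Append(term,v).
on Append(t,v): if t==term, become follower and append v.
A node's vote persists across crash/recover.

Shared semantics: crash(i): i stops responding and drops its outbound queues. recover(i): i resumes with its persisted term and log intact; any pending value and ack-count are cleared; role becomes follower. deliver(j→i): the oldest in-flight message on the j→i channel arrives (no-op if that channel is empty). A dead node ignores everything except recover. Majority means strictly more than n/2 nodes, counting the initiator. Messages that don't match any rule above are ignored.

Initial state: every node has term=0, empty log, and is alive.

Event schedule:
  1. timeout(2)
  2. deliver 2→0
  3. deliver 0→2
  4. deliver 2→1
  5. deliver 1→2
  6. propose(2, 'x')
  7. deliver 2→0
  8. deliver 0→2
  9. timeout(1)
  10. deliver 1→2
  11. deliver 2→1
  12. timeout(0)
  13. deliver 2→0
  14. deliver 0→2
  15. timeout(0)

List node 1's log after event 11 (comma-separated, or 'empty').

e1 timeout(2): 2[cand,t=1,-]
e2 deliver 2→0: 0[foll,t=1,-]
e3 deliver 0→2: 2[lead,t=1,-]
e4 deliver 2→1: 1[foll,t=1,-]
e5 deliver 1→2: ·
e6 propose(2,'x'): 2[lead,t=1,x]
e7 deliver 2→0: 0[foll,t=1,x]
e8 deliver 0→2: ·
e9 timeout(1): 1[cand,t=2,-]
e10 deliver 1→2: 2[foll,t=2,x]
e11 deliver 2→1: ·

empty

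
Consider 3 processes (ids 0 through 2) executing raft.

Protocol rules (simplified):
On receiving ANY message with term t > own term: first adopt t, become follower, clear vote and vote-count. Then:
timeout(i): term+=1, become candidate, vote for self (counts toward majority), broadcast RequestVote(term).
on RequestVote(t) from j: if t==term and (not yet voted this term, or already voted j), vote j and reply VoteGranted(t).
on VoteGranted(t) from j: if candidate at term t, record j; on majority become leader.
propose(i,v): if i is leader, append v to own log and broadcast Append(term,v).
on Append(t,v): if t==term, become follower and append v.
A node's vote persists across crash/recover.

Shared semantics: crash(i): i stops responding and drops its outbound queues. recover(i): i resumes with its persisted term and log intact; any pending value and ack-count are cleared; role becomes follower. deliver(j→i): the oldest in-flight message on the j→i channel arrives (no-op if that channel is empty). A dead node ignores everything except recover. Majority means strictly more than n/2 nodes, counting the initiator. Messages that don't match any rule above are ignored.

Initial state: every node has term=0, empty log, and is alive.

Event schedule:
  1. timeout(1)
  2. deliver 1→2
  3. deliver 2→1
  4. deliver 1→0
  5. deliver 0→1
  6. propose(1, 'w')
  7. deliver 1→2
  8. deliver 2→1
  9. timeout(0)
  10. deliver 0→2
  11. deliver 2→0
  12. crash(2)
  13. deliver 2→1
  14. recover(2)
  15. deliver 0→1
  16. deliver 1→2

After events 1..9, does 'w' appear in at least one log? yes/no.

yes

after 1 — timeout(1): n1:cand/t1/[-]
after 2 — deliver 1→2: n2:foll/t1/[-]
after 3 — deliver 2→1: n1:lead/t1/[-]
after 4 — deliver 1→0: n0:foll/t1/[-]
after 5 — deliver 0→1: ·
after 6 — propose(1,'w'): n1:lead/t1/[w]
after 7 — deliver 1→2: n2:foll/t1/[w]
after 8 — deliver 2→1: ·
after 9 — timeout(0): n0:cand/t2/[-]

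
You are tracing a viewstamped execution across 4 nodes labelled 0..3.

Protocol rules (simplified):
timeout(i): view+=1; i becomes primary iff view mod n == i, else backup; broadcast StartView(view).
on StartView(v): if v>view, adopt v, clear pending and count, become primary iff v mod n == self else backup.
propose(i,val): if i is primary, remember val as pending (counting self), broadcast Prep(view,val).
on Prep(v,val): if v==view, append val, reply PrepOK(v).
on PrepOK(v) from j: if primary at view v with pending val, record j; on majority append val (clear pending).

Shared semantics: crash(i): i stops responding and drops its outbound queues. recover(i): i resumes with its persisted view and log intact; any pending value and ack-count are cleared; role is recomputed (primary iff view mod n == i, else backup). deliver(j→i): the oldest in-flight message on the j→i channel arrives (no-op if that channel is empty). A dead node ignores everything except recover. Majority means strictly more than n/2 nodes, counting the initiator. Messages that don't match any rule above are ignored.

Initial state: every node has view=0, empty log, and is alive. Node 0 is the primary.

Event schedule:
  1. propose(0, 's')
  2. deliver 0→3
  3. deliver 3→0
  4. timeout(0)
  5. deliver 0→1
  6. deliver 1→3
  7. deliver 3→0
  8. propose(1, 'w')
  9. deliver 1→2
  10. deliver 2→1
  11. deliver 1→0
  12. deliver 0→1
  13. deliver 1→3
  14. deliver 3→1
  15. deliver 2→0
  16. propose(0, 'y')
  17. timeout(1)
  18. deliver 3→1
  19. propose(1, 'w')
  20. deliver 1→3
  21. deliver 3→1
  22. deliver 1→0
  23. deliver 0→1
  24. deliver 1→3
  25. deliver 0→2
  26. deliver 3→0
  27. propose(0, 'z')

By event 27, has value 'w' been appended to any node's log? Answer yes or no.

no

after 1 — propose(0,'s'): ·
after 2 — deliver 0→3: n3:back/v0/[s]
after 3 — deliver 3→0: ·
after 4 — timeout(0): n0:back/v1/[-]
after 5 — deliver 0→1: n1:back/v0/[s]
after 6 — deliver 1→3: ·
after 7 — deliver 3→0: ·
after 8 — propose(1,'w'): ·
after 9 — deliver 1→2: ·
after 10 — deliver 2→1: ·
after 11 — deliver 1→0: ·
after 12 — deliver 0→1: n1:prim/v1/[s]
after 13 — deliver 1→3: ·
after 14 — deliver 3→1: ·
after 15 — deliver 2→0: ·
after 16 — propose(0,'y'): ·
after 17 — timeout(1): n1:back/v2/[s]
after 18 — deliver 3→1: ·
after 19 — propose(1,'w'): ·
after 20 — deliver 1→3: n3:back/v2/[s]
after 21 — deliver 3→1: ·
after 22 — deliver 1→0: n0:back/v2/[-]
after 23 — deliver 0→1: ·
after 24 — deliver 1→3: ·
after 25 — deliver 0→2: n2:back/v0/[s]
after 26 — deliver 3→0: ·
after 27 — propose(0,'z'): ·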